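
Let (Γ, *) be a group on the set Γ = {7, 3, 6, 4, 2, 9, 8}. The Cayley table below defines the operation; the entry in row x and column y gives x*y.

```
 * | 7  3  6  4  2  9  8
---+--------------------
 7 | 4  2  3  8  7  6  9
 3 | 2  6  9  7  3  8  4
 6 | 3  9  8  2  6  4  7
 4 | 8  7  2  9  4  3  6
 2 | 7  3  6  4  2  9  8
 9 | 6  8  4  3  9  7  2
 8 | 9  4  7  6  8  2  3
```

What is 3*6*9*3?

2

3*6 = 9
9*9 = 7
7*3 = 2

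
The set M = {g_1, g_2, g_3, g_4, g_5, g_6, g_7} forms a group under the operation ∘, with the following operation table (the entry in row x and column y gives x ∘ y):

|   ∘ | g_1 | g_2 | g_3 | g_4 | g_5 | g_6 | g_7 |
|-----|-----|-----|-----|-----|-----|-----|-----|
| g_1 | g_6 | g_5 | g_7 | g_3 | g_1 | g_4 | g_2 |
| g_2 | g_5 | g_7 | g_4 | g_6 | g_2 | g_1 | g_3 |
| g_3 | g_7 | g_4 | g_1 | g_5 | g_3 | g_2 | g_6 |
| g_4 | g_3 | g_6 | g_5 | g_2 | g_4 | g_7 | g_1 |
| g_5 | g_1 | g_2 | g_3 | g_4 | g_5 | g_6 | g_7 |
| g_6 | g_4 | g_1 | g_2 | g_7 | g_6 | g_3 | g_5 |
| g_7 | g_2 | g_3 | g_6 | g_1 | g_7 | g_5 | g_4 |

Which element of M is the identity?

The identity e satisfies e ∘ x = x for all x, so its row in the table reproduces the column headers.
Row g_5 reads: g_1, g_2, g_3, g_4, g_5, g_6, g_7 — exactly the header order. So g_5 is the identity.

g_5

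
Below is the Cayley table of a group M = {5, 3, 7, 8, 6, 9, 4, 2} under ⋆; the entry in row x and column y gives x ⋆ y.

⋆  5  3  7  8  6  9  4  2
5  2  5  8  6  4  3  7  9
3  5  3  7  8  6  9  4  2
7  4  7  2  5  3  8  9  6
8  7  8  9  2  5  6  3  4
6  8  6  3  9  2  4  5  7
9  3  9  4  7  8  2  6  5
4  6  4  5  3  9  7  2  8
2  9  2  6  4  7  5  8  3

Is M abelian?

No

7 ⋆ 9 = 8 but 9 ⋆ 7 = 4.
Since 7 and 9 do not commute, M is not abelian.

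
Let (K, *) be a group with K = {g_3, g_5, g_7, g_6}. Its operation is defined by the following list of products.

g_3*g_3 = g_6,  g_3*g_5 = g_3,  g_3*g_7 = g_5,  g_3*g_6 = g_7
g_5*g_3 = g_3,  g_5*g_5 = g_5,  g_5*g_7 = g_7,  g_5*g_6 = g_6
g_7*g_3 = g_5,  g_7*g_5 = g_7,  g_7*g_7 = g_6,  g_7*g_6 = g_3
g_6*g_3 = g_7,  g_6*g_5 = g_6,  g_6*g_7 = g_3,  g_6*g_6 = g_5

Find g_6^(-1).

g_6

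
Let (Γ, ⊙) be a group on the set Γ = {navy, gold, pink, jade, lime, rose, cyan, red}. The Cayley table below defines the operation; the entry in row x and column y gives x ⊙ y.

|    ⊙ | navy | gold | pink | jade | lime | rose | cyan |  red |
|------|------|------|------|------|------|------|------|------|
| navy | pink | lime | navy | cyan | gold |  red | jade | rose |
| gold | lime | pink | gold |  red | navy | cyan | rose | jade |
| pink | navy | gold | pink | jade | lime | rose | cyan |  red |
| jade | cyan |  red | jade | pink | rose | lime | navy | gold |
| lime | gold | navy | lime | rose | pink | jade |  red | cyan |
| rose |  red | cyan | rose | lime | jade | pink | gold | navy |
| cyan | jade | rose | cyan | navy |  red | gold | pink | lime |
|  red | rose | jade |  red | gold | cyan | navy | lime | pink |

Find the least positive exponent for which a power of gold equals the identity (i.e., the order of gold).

The identity element is pink (its row matches the header).
gold^1 = gold
gold^2 = gold ⊙ gold = pink
The first power of gold equal to the identity is gold^2, so ord(gold) = 2.
(Structurally, Γ here is isomorphic to the elementary abelian group (Z_2)^3.)

2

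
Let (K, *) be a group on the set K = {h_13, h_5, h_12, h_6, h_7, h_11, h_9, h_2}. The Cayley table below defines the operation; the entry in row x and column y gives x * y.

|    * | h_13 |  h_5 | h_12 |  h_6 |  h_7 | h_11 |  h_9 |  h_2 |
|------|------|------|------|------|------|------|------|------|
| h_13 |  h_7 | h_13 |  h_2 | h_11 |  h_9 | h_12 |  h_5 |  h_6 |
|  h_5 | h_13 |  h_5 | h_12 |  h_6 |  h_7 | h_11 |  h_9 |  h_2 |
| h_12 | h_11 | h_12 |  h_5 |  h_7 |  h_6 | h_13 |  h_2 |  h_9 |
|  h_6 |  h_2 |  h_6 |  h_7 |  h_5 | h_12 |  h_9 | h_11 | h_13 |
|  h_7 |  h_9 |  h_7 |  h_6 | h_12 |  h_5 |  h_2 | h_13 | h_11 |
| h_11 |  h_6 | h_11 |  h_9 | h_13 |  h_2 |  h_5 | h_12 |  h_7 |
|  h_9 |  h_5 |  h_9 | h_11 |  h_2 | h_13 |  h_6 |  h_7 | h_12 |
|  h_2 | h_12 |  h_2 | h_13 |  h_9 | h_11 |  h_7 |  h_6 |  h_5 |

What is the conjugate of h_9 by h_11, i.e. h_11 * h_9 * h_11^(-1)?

The identity is h_5. In row h_11, the entry h_5 sits in column h_11, so h_11^(-1) = h_11.
h_11 * h_9 = h_12
h_12 * h_11 = h_13
(Structurally, K here is isomorphic to the dihedral group D_4.)

h_13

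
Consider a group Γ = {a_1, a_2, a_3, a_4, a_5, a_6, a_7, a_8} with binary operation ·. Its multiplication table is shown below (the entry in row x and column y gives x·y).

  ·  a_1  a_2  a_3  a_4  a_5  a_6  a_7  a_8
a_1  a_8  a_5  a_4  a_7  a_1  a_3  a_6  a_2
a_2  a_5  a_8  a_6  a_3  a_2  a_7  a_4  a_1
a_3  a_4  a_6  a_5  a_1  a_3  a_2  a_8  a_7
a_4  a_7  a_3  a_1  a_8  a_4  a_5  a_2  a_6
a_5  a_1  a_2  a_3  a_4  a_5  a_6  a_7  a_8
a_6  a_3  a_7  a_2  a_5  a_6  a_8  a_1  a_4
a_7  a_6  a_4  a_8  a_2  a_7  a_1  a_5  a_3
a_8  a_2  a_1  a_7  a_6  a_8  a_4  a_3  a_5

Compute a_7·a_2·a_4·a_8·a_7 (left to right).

a_7·a_2 = a_4
a_4·a_4 = a_8
a_8·a_8 = a_5
a_5·a_7 = a_7
(Structurally, Γ here is isomorphic to Z_2 x Z_4.)

a_7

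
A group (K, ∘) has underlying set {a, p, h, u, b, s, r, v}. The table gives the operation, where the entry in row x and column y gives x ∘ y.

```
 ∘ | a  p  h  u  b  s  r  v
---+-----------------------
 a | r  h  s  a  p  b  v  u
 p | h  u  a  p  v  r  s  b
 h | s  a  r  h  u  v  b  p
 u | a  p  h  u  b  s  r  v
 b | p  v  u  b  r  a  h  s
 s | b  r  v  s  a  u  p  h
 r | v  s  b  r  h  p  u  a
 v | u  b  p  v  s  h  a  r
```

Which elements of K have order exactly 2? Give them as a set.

Identity is u. Compute the order of each non-identity element by repeated multiplication:
  a: a → r → v → u  (order 4)
  p: p → u  (order 2)
  h: h → r → b → u  (order 4)
  b: b → r → h → u  (order 4)
  s: s → u  (order 2)
  r: r → u  (order 2)
  v: v → r → a → u  (order 4)
Elements of order 2: {p, r, s}.

{p, r, s}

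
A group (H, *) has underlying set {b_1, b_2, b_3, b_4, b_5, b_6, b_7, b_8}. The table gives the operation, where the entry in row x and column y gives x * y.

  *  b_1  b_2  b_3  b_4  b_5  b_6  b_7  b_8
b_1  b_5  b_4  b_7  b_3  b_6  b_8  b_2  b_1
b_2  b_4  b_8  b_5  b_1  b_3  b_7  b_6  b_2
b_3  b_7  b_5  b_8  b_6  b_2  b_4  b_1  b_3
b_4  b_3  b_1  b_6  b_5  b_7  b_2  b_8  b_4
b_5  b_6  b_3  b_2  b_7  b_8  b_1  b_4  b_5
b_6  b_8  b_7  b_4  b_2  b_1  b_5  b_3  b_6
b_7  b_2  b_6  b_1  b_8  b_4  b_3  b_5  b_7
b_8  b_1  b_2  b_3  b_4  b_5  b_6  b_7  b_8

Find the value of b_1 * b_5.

Read row b_1, column b_5: b_1 * b_5 = b_6.

b_6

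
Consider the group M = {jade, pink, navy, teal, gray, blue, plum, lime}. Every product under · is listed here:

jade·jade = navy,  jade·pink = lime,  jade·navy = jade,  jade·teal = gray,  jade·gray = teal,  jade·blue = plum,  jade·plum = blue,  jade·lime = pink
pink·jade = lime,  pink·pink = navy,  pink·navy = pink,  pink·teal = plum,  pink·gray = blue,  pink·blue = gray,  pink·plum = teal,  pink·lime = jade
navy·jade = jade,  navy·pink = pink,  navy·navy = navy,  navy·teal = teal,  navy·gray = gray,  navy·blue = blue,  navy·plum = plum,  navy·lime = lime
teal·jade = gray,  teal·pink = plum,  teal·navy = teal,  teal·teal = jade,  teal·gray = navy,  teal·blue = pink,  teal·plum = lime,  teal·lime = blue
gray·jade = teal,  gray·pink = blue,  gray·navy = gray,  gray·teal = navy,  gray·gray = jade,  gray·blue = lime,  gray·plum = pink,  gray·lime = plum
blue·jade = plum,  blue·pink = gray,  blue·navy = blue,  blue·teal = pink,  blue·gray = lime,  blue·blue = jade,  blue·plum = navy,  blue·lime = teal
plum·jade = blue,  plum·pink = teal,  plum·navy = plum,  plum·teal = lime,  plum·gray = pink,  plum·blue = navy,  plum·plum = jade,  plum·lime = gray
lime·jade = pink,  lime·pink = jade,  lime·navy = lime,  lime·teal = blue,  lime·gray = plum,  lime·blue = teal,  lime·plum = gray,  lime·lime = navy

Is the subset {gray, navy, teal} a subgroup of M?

No

gray·gray = jade, which is not in {gray, navy, teal}.
The subset is not closed under ·, so it is not a subgroup.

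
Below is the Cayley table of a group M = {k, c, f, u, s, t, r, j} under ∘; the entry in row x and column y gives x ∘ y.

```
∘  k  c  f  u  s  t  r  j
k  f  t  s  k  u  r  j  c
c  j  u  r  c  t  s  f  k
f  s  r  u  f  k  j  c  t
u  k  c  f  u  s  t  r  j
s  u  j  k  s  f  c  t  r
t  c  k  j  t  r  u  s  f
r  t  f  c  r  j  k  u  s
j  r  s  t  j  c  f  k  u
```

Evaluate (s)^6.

f

s^1 = s
s^2 = s ∘ s = f
s^3 = f ∘ s = k
s^4 = k ∘ s = u
s^5 = u ∘ s = s
s^6 = s ∘ s = f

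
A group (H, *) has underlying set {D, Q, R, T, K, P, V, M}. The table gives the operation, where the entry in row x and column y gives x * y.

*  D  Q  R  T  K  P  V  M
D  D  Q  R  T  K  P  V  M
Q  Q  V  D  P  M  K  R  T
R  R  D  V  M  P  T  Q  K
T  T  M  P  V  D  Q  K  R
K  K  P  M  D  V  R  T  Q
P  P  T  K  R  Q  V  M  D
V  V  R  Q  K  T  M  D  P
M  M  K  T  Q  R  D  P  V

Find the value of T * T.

V

Read row T, column T: T * T = V.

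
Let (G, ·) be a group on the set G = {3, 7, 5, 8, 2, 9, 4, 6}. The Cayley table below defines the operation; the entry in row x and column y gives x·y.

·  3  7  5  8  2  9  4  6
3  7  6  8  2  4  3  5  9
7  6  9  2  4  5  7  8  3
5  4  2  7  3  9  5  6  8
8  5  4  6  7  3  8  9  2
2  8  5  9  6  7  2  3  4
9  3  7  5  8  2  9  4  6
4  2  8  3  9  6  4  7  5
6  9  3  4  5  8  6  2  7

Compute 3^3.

6

3^1 = 3
3^2 = 3·3 = 7
3^3 = 7·3 = 6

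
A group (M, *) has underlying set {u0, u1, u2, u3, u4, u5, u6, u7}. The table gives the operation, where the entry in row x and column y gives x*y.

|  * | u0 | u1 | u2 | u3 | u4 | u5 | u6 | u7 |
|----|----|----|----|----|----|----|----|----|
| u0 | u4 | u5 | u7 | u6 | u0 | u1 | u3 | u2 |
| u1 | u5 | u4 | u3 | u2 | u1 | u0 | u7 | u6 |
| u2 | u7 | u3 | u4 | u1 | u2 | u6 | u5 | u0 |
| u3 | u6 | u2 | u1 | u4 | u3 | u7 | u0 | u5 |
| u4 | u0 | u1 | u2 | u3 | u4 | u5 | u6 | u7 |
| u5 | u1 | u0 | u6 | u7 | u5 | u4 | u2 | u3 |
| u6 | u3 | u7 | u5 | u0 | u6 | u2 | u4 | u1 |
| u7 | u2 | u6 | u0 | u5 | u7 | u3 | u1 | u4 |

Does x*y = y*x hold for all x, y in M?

Check whether the table is symmetric across its main diagonal.
Every entry (row x, col y) equals the entry (row y, col x), so M is abelian.
(In fact M ≅ the elementary abelian group (Z_2)^3.)

Yes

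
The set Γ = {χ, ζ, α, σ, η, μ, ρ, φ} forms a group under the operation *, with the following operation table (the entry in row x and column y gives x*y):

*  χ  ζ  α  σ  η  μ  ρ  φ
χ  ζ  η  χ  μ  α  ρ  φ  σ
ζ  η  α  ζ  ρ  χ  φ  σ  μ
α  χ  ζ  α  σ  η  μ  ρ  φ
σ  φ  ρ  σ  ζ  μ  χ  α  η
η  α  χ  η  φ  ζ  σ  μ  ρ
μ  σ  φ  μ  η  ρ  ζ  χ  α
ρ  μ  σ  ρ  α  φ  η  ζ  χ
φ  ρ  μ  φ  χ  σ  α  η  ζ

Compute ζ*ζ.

α

Read row ζ, column ζ: ζ*ζ = α.
(Structurally, Γ here is isomorphic to the quaternion group Q_8.)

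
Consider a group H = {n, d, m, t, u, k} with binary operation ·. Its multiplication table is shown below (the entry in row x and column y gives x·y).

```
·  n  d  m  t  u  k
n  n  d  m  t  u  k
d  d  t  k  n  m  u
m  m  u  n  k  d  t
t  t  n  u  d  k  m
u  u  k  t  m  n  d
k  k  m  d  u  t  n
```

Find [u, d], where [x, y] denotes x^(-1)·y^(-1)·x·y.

Identity is n; from the table u^(-1) = u and d^(-1) = t.
u·t = m
m·u = d
d·d = t
(Structurally, H here is isomorphic to the symmetric group S_3.)

t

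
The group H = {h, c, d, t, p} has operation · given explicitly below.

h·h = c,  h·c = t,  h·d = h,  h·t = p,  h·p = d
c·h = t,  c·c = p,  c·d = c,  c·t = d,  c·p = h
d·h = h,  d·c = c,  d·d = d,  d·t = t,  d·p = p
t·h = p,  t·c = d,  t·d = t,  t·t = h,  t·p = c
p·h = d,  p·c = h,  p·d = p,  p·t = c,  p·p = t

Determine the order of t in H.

5

The identity element is d (its row matches the header).
t^1 = t
t^2 = t·t = h
t^3 = h·t = p
t^4 = p·t = c
t^5 = c·t = d
The first power of t equal to the identity is t^5, so ord(t) = 5.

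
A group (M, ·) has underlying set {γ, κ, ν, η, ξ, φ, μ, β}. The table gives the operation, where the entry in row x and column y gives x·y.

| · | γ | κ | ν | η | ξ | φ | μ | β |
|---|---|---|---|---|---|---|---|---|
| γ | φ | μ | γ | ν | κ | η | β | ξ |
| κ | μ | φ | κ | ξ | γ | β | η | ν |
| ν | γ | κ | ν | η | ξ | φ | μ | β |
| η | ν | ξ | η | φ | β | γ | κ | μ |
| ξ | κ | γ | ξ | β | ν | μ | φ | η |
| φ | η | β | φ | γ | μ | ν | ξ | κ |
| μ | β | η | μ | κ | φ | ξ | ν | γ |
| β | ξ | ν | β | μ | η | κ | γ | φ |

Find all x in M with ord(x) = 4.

Identity is ν. Compute the order of each non-identity element by repeated multiplication:
  γ: γ → φ → η → ν  (order 4)
  κ: κ → φ → β → ν  (order 4)
  η: η → φ → γ → ν  (order 4)
  ξ: ξ → ν  (order 2)
  φ: φ → ν  (order 2)
  μ: μ → ν  (order 2)
  β: β → φ → κ → ν  (order 4)
Elements of order 4: {β, γ, η, κ}.

{β, γ, η, κ}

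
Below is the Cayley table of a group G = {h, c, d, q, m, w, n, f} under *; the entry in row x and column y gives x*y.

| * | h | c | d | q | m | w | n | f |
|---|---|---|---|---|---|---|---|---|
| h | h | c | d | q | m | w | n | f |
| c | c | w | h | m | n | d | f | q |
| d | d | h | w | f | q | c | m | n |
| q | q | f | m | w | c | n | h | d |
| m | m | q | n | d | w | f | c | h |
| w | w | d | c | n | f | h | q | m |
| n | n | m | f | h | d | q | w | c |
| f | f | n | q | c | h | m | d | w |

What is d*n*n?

d*n = m
m*n = c
(Structurally, G here is isomorphic to the quaternion group Q_8.)

c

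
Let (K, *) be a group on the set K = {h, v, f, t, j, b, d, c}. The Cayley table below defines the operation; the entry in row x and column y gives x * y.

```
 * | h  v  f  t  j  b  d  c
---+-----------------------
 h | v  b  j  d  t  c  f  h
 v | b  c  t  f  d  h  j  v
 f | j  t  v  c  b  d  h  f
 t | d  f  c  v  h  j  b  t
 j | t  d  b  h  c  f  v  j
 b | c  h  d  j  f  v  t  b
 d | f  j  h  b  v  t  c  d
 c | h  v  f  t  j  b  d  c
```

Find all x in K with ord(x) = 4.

{b, f, h, t}

Identity is c. Compute the order of each non-identity element by repeated multiplication:
  h: h → v → b → c  (order 4)
  v: v → c  (order 2)
  f: f → v → t → c  (order 4)
  t: t → v → f → c  (order 4)
  j: j → c  (order 2)
  b: b → v → h → c  (order 4)
  d: d → c  (order 2)
Elements of order 4: {b, f, h, t}.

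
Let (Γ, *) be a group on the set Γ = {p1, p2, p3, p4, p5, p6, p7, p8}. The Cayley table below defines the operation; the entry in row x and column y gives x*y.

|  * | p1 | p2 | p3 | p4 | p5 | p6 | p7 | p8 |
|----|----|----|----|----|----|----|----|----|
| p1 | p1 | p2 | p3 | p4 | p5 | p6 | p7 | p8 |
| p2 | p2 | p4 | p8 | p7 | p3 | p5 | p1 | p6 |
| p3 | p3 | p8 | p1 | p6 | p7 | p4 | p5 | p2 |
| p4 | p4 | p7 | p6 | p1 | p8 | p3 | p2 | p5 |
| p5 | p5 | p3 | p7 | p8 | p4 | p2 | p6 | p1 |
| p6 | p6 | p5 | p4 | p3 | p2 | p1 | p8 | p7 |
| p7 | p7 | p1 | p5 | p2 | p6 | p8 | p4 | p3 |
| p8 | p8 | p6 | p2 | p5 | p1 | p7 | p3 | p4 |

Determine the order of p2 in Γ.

4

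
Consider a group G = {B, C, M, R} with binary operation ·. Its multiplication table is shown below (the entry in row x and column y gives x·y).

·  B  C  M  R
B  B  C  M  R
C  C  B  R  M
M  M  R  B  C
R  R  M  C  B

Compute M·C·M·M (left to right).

R

M·C = R
R·M = C
C·M = R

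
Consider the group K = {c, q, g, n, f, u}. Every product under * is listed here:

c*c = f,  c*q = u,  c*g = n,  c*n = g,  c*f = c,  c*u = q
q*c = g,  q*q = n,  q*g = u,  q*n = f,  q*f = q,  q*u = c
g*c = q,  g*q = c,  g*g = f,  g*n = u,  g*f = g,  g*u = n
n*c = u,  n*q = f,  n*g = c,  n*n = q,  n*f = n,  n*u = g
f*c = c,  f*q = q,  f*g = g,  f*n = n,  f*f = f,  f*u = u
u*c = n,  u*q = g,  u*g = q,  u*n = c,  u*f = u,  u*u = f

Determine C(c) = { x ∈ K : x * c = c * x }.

{c, f}

Compare row c with column c entry by entry.
u * c = n but c * u = q, so u does not.
Collecting the elements that commute with c: C(c) = {c, f}.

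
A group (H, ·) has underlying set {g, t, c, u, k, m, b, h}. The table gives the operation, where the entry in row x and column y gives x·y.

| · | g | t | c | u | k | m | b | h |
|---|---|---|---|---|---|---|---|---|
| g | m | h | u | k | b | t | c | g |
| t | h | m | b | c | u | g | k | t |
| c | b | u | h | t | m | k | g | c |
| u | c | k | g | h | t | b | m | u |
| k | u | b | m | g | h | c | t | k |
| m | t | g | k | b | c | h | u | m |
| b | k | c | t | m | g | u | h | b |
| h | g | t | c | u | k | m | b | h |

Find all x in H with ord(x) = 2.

{b, c, k, m, u}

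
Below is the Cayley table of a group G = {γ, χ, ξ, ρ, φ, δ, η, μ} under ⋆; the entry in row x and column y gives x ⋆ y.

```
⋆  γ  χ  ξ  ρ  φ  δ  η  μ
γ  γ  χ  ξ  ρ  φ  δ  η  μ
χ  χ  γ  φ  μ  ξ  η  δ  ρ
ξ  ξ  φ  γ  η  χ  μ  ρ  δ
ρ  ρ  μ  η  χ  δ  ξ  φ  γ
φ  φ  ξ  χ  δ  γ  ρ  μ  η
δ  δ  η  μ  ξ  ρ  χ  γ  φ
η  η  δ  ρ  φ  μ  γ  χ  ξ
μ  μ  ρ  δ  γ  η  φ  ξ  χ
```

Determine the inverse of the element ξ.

First locate the identity: row γ matches the header, so γ is the identity.
Scan row ξ for γ: ξ ⋆ ξ = γ. Hence ξ^(-1) = ξ.

ξ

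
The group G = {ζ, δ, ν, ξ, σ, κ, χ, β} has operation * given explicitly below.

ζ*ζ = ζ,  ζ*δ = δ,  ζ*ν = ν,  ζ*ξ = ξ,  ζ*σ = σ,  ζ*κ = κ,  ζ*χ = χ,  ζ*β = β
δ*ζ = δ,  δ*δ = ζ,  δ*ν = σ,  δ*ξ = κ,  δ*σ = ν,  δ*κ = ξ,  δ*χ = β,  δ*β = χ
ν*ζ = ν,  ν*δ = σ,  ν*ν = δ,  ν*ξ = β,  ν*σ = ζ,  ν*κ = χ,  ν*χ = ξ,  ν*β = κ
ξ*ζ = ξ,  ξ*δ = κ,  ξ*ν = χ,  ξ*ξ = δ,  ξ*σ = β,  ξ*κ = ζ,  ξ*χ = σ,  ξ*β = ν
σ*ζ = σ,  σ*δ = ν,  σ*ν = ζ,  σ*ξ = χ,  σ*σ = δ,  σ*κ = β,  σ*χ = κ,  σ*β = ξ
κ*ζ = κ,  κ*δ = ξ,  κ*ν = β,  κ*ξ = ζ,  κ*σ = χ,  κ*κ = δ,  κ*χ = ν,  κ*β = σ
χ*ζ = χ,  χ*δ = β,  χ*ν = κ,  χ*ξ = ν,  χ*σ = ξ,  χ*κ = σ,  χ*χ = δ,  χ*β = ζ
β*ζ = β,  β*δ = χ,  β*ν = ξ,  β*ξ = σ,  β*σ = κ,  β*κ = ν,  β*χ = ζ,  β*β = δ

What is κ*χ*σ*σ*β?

κ*χ = ν
ν*σ = ζ
ζ*σ = σ
σ*β = ξ

ξ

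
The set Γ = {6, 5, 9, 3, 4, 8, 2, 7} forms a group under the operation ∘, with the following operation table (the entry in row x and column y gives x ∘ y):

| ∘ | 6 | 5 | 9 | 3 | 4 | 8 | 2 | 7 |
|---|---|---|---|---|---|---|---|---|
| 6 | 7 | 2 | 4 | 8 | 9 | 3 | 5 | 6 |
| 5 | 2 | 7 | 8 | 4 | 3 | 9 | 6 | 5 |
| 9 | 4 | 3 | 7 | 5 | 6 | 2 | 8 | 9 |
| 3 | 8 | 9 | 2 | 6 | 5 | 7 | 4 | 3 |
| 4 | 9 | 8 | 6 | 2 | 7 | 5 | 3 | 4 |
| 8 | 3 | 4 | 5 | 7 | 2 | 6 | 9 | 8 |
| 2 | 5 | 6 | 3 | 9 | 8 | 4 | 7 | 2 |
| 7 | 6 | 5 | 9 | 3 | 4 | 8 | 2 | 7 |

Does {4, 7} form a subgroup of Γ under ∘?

{4, 7} contains the identity 7.
Checking products: every product of two elements of {4, 7} (read from the table) lies in {4, 7}, so the set is closed.
In a finite group, a nonempty closed subset is a subgroup. So {4, 7} ≤ Γ.

Yes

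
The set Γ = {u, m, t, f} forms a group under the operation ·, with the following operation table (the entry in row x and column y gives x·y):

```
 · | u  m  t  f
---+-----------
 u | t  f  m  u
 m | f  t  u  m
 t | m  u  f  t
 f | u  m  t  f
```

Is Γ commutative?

Yes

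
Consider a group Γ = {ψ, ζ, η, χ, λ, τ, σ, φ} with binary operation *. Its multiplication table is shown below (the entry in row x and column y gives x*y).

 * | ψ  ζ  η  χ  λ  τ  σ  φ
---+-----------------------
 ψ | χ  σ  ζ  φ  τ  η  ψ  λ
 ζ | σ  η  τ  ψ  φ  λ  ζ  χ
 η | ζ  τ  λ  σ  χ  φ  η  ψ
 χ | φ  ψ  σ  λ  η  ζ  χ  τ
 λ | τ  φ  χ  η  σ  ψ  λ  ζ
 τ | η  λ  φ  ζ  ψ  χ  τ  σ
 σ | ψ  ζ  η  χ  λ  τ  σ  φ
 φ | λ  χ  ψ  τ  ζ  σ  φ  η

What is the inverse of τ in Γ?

First locate the identity: row σ matches the header, so σ is the identity.
Scan row τ for σ: τ*φ = σ. Hence τ^(-1) = φ.

φ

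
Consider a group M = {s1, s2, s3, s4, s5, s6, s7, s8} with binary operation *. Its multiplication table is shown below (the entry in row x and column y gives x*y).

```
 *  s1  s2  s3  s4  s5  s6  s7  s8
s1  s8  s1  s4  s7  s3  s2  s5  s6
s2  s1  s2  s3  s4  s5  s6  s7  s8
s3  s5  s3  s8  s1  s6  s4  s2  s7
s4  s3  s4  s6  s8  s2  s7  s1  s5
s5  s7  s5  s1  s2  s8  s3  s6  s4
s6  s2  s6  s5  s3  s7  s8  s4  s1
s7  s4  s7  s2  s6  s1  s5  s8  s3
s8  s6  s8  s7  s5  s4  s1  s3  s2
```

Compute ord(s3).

The identity element is s2 (its row matches the header).
s3^1 = s3
s3^2 = s3*s3 = s8
s3^3 = s8*s3 = s7
s3^4 = s7*s3 = s2
The first power of s3 equal to the identity is s3^4, so ord(s3) = 4.

4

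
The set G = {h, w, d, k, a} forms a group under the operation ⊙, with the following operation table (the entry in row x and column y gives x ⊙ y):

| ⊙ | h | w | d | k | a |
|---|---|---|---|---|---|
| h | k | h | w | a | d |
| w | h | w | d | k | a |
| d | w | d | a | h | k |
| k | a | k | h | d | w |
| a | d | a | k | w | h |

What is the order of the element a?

5

The identity element is w (its row matches the header).
a^1 = a
a^2 = a ⊙ a = h
a^3 = h ⊙ a = d
a^4 = d ⊙ a = k
a^5 = k ⊙ a = w
The first power of a equal to the identity is a^5, so ord(a) = 5.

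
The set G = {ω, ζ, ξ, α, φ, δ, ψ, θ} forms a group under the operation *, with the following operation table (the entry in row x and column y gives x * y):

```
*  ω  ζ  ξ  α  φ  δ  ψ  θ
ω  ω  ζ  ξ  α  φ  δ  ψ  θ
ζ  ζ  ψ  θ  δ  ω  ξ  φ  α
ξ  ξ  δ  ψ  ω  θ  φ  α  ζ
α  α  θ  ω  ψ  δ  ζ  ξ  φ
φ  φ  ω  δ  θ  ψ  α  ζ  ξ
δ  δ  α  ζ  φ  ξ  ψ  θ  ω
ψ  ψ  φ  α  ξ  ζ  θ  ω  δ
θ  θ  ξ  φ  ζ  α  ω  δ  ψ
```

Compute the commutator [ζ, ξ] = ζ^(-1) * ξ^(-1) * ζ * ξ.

ψ

Identity is ω; from the table ζ^(-1) = φ and ξ^(-1) = α.
φ * α = θ
θ * ζ = ξ
ξ * ξ = ψ
(Structurally, G here is isomorphic to the quaternion group Q_8.)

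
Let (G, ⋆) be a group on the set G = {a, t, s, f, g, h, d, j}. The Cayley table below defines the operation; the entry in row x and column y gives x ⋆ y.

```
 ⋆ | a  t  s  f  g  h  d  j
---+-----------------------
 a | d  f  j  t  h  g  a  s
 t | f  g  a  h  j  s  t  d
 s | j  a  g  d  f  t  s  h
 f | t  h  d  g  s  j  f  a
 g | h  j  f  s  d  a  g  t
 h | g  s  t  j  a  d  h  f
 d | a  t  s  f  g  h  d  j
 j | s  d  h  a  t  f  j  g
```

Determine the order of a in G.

The identity element is d (its row matches the header).
a^1 = a
a^2 = a ⋆ a = d
The first power of a equal to the identity is a^2, so ord(a) = 2.

2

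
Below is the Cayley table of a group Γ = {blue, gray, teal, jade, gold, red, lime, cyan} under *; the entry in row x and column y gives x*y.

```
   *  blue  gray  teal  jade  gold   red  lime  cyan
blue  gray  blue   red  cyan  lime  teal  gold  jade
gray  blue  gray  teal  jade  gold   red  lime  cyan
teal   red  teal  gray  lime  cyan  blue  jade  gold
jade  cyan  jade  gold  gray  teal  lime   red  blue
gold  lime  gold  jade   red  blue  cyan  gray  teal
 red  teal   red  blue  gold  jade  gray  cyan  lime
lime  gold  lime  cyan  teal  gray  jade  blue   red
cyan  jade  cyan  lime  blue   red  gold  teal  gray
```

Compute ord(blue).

2

The identity element is gray (its row matches the header).
blue^1 = blue
blue^2 = blue*blue = gray
The first power of blue equal to the identity is blue^2, so ord(blue) = 2.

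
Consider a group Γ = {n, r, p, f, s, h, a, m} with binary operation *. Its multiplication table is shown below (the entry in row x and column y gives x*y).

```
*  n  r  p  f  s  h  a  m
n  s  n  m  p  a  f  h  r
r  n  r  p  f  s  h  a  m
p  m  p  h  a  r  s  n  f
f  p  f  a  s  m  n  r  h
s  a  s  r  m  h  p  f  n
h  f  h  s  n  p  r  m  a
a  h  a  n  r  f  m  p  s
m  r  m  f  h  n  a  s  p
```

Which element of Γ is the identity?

r

The identity e satisfies e*x = x for all x, so its row in the table reproduces the column headers.
Row r reads: n, r, p, f, s, h, a, m — exactly the header order. So r is the identity.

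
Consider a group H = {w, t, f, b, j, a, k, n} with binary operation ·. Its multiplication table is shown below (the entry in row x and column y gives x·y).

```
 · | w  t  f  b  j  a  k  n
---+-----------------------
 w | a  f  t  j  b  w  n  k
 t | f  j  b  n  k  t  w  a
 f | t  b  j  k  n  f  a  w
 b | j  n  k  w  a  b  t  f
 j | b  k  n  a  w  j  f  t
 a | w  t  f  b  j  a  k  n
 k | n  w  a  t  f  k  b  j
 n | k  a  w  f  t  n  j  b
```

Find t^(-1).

n

First locate the identity: row a matches the header, so a is the identity.
Scan row t for a: t·n = a. Hence t^(-1) = n.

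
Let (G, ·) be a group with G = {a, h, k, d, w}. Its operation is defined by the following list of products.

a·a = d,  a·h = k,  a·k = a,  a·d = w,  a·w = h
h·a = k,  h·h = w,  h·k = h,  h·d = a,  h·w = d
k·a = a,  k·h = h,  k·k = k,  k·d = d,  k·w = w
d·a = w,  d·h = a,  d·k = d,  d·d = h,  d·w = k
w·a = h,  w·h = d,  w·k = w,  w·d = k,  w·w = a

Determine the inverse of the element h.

First locate the identity: row k matches the header, so k is the identity.
Scan row h for k: h·a = k. Hence h^(-1) = a.

a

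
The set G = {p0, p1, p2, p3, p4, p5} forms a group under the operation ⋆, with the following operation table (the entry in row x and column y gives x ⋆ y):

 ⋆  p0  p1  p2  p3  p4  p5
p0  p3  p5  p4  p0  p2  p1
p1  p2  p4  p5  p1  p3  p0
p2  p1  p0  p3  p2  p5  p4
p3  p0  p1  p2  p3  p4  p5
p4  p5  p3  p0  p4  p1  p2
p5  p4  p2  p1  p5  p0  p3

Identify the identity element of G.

The identity e satisfies e ⋆ x = x for all x, so its row in the table reproduces the column headers.
Row p3 reads: p0, p1, p2, p3, p4, p5 — exactly the header order. So p3 is the identity.

p3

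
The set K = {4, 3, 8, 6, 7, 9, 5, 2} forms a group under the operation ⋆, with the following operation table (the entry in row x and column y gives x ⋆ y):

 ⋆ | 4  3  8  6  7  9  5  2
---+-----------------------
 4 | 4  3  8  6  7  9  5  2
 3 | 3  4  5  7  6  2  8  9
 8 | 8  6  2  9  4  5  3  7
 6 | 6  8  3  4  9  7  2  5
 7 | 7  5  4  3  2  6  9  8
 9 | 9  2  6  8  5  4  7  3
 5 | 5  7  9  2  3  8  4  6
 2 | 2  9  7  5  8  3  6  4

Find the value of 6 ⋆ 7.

Read row 6, column 7: 6 ⋆ 7 = 9.

9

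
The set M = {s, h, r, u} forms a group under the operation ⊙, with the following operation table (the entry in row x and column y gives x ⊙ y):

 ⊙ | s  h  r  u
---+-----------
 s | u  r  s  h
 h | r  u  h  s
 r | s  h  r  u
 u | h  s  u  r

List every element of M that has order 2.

Identity is r. Compute the order of each non-identity element by repeated multiplication:
  s: s → u → h → r  (order 4)
  h: h → u → s → r  (order 4)
  u: u → r  (order 2)
Elements of order 2: {u}.
(Structurally, M here is isomorphic to the cyclic group Z_4.)

{u}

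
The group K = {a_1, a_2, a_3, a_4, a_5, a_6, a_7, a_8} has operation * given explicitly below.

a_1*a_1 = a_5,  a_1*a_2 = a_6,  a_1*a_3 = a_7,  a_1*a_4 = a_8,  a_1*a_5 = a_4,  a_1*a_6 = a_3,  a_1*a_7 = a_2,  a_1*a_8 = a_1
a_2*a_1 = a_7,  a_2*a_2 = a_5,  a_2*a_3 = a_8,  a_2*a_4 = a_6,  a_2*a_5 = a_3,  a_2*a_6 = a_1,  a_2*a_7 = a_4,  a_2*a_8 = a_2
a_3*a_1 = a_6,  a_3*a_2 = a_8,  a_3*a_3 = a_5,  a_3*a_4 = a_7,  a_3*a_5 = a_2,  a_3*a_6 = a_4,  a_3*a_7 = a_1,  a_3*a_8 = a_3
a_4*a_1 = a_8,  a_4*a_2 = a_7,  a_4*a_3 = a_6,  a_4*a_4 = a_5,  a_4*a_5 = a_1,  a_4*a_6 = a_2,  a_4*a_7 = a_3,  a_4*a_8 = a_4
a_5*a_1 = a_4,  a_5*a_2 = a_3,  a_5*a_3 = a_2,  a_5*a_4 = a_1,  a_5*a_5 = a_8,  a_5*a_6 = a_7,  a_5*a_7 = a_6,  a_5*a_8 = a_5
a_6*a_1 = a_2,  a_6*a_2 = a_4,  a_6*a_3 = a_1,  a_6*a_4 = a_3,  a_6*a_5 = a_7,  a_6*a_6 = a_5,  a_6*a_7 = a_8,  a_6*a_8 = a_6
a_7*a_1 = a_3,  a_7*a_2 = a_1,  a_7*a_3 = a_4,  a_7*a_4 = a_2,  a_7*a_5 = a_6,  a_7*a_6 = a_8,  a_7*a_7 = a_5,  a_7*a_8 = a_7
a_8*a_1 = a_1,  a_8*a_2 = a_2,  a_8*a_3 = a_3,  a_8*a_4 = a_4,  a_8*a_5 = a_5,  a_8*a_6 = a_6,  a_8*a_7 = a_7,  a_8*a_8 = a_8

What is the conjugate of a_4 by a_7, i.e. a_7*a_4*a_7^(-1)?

The identity is a_8. In row a_7, the entry a_8 sits in column a_6, so a_7^(-1) = a_6.
a_7*a_4 = a_2
a_2*a_6 = a_1

a_1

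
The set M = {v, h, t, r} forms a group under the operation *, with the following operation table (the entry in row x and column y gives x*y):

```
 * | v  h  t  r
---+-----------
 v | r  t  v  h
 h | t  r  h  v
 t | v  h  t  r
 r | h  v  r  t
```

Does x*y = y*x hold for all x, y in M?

Yes

Check whether the table is symmetric across its main diagonal.
Every entry (row x, col y) equals the entry (row y, col x), so M is abelian.
(In fact M ≅ the cyclic group Z_4.)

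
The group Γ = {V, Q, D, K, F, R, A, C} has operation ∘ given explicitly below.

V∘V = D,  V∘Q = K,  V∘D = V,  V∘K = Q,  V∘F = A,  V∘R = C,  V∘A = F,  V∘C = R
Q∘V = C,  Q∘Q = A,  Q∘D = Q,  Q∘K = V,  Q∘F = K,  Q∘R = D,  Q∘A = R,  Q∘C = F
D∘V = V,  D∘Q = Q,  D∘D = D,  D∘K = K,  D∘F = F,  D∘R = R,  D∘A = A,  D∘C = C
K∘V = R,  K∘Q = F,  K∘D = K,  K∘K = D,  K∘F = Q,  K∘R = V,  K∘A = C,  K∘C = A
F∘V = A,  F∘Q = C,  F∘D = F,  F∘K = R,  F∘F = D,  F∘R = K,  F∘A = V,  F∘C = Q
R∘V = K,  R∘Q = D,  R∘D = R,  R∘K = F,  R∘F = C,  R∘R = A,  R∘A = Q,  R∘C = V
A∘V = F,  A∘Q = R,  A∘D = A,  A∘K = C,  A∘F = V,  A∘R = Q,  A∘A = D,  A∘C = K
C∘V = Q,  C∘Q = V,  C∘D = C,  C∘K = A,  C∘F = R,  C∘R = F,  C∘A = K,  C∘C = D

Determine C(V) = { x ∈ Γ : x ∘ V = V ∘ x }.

Compare row V with column V entry by entry.
F ∘ V = A = V ∘ F, so F commutes with V.
C ∘ V = Q but V ∘ C = R, so C does not.
Collecting the elements that commute with V: C(V) = {A, D, F, V}.

{A, D, F, V}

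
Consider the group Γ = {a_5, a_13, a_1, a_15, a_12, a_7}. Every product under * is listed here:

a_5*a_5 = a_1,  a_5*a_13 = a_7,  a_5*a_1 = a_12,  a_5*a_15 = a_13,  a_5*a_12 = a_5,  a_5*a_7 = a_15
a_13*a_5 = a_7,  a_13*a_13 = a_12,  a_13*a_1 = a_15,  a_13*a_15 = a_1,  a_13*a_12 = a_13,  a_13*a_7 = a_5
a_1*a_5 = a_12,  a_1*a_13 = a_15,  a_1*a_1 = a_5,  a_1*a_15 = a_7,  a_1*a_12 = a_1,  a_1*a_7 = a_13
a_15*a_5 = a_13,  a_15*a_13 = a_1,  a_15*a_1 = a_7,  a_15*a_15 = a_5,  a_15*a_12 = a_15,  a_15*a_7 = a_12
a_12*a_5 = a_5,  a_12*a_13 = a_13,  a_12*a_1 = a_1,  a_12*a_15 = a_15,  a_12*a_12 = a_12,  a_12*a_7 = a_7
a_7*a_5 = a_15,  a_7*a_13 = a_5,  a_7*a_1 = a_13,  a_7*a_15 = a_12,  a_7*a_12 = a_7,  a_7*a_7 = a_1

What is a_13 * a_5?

Read row a_13, column a_5: a_13 * a_5 = a_7.

a_7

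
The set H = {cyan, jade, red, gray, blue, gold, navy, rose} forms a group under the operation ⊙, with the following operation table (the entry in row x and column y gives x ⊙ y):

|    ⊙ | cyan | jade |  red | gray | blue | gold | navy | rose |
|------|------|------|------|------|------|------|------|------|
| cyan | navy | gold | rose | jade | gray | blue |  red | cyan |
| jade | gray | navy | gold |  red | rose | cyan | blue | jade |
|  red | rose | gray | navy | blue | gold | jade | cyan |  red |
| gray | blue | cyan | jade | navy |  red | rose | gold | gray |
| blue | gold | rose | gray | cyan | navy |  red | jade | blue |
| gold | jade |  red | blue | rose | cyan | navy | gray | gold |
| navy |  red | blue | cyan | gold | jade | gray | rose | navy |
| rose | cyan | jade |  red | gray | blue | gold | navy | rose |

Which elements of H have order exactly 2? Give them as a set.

{navy}

Identity is rose. Compute the order of each non-identity element by repeated multiplication:
  cyan: cyan → navy → red → rose  (order 4)
  jade: jade → navy → blue → rose  (order 4)
  red: red → navy → cyan → rose  (order 4)
  gray: gray → navy → gold → rose  (order 4)
  blue: blue → navy → jade → rose  (order 4)
  gold: gold → navy → gray → rose  (order 4)
  navy: navy → rose  (order 2)
Elements of order 2: {navy}.
(Structurally, H here is isomorphic to the quaternion group Q_8.)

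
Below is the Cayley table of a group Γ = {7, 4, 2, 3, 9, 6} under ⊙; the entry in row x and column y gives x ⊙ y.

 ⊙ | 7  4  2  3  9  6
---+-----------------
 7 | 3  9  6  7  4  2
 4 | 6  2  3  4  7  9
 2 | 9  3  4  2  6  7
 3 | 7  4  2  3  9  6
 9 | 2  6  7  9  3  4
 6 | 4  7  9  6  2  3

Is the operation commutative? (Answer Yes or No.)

4 ⊙ 7 = 6 but 7 ⊙ 4 = 9.
Since 4 and 7 do not commute, Γ is not abelian.

No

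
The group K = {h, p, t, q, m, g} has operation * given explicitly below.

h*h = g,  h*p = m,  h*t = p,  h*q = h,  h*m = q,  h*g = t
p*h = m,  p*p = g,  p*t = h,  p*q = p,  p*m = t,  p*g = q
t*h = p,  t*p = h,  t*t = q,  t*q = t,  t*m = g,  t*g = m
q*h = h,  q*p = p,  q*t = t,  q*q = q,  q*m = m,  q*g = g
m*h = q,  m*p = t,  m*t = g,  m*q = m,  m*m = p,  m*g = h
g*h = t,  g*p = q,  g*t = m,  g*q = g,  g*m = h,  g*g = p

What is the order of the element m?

The identity element is q (its row matches the header).
m^1 = m
m^2 = m*m = p
m^3 = p*m = t
m^4 = t*m = g
m^5 = g*m = h
m^6 = h*m = q
The first power of m equal to the identity is m^6, so ord(m) = 6.
(Structurally, K here is isomorphic to the cyclic group Z_6.)

6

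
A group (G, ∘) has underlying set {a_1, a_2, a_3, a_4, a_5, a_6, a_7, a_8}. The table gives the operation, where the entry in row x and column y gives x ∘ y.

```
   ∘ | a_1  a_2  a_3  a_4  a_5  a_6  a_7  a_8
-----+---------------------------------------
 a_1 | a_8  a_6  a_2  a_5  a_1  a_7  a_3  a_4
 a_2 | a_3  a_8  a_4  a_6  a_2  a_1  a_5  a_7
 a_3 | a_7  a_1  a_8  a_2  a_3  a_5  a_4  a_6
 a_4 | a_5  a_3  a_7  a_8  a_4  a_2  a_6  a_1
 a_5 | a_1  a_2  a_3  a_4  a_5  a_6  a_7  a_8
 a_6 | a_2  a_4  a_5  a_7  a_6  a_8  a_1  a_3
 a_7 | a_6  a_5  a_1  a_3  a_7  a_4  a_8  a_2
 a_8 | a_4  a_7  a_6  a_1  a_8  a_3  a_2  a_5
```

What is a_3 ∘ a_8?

a_6

Read row a_3, column a_8: a_3 ∘ a_8 = a_6.
(Structurally, G here is isomorphic to the quaternion group Q_8.)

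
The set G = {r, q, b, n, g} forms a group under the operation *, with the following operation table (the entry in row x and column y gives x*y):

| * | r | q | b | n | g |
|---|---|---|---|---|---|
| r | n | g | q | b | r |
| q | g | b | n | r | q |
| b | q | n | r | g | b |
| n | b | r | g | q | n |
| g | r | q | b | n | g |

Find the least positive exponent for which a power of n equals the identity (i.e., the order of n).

The identity element is g (its row matches the header).
n^1 = n
n^2 = n*n = q
n^3 = q*n = r
n^4 = r*n = b
n^5 = b*n = g
The first power of n equal to the identity is n^5, so ord(n) = 5.

5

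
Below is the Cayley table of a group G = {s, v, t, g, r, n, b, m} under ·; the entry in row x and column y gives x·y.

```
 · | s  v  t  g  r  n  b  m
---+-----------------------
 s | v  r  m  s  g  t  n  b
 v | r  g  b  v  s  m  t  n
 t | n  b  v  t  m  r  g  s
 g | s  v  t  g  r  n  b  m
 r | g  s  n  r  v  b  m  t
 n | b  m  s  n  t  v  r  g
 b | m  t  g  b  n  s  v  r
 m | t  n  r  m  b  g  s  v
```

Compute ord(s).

The identity element is g (its row matches the header).
s^1 = s
s^2 = s·s = v
s^3 = v·s = r
s^4 = r·s = g
The first power of s equal to the identity is s^4, so ord(s) = 4.

4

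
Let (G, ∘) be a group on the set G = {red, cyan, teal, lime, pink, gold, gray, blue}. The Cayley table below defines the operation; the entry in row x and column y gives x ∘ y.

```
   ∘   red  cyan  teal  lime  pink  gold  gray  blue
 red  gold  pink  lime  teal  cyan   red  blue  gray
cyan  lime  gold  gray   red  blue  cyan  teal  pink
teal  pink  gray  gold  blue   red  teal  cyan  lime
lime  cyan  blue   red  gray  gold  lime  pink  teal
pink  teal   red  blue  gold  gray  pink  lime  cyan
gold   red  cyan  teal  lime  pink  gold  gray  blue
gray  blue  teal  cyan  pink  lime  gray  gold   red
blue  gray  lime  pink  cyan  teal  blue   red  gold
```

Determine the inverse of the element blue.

First locate the identity: row gold matches the header, so gold is the identity.
Scan row blue for gold: blue ∘ blue = gold. Hence blue^(-1) = blue.
(Structurally, G here is isomorphic to the dihedral group D_4.)

blue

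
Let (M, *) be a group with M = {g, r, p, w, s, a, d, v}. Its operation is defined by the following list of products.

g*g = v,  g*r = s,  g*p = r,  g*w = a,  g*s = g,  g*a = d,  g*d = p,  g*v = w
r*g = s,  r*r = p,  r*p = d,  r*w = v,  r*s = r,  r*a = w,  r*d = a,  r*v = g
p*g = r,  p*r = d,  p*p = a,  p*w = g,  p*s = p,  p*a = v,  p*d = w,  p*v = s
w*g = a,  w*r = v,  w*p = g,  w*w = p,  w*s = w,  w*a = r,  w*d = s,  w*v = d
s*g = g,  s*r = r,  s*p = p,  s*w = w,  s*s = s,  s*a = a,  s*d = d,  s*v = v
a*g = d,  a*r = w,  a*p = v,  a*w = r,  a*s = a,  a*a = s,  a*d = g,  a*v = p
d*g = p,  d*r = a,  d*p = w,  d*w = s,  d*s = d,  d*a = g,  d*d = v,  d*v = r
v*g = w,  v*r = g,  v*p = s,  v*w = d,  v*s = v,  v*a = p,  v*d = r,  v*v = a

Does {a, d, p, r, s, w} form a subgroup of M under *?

No

d * d = v, which is not in {a, d, p, r, s, w}.
The subset is not closed under *, so it is not a subgroup.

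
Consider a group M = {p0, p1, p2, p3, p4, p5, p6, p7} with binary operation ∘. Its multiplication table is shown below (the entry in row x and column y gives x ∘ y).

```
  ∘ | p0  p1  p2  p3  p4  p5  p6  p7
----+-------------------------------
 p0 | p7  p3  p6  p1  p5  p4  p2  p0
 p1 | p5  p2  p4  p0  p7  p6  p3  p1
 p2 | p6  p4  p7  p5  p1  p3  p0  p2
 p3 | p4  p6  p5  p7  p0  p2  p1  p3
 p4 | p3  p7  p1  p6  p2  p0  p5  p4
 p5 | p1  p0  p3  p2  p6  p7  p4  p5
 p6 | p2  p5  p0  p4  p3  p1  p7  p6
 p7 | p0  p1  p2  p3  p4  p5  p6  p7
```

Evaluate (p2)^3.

p2

p2^1 = p2
p2^2 = p2 ∘ p2 = p7
p2^3 = p7 ∘ p2 = p2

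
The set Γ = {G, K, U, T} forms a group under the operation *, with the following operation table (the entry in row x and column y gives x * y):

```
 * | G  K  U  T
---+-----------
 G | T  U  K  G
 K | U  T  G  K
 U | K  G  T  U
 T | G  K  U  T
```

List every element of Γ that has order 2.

{G, K, U}

Identity is T. Compute the order of each non-identity element by repeated multiplication:
  G: G → T  (order 2)
  K: K → T  (order 2)
  U: U → T  (order 2)
Elements of order 2: {G, K, U}.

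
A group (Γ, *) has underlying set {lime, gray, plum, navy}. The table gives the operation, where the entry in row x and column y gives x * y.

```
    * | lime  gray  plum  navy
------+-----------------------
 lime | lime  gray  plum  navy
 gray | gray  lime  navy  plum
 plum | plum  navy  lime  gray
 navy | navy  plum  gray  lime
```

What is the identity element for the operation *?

The identity e satisfies e * x = x for all x, so its row in the table reproduces the column headers.
Row lime reads: lime, gray, plum, navy — exactly the header order. So lime is the identity.

lime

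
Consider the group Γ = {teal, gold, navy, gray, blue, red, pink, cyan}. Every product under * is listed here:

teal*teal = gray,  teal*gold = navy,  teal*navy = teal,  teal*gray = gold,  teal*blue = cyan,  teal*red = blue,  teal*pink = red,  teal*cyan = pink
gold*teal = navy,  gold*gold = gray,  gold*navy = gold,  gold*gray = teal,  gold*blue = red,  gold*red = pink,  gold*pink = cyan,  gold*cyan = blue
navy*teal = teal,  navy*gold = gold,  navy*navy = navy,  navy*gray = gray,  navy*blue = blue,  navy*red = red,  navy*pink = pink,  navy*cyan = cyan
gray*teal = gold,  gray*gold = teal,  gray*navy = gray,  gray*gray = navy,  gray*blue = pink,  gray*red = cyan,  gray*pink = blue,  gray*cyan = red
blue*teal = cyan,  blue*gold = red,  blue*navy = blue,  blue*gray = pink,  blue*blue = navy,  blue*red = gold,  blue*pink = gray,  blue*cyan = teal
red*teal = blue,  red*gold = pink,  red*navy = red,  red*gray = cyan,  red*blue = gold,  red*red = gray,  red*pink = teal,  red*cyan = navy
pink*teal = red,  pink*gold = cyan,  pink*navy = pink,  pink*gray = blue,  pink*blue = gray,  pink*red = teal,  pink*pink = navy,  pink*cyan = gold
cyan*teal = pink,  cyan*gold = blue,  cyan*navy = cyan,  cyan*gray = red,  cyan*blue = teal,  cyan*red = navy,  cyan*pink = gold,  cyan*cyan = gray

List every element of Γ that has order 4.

{cyan, gold, red, teal}

Identity is navy. Compute the order of each non-identity element by repeated multiplication:
  teal: teal → gray → gold → navy  (order 4)
  gold: gold → gray → teal → navy  (order 4)
  gray: gray → navy  (order 2)
  blue: blue → navy  (order 2)
  red: red → gray → cyan → navy  (order 4)
  pink: pink → navy  (order 2)
  cyan: cyan → gray → red → navy  (order 4)
Elements of order 4: {cyan, gold, red, teal}.
(Structurally, Γ here is isomorphic to Z_2 x Z_4.)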